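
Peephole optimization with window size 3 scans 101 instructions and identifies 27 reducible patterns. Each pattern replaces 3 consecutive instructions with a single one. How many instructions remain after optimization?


Each match removes 2 instructions.
Total removed = 27 * 2 = 54
Remaining = 101 - 54 = 47

47


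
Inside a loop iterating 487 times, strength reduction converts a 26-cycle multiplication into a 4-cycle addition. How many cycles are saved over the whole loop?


Per-iteration saving = 26 - 4 = 22
Total saved = 487 * 22 = 10714

10714


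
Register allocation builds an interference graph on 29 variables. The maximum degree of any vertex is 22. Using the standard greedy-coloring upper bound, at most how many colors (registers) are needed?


Greedy coloring never needs more than (max_degree + 1) colors: when coloring a vertex, at most max_degree neighbors are already colored.
Upper bound = 22 + 1 = 23

23


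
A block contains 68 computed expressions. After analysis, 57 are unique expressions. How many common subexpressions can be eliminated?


CSE count = total expressions - unique expressions
= 68 - 57 = 11

11


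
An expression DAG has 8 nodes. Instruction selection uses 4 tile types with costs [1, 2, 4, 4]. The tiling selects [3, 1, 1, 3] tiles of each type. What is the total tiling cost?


Total cost = sum(count_i * cost_i)
= 3*1 + 1*2 + 1*4 + 3*4
= 21

21


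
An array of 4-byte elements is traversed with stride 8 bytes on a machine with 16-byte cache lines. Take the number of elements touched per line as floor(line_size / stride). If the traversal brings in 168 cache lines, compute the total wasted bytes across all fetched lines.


Elements per line = floor(16 / 8) = 2
Bytes used per line = 2 * 4 = 8
Wasted per line = 16 - 8 = 8
Total wasted = 8 * 168 = 1344

1344


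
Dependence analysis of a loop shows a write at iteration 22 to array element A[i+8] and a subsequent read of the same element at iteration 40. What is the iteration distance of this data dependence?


Distance = read iteration - write iteration
= 40 - 22 = 18

18


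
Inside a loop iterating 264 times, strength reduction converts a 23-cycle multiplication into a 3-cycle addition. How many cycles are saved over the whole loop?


Per-iteration saving = 23 - 3 = 20
Total saved = 264 * 20 = 5280

5280


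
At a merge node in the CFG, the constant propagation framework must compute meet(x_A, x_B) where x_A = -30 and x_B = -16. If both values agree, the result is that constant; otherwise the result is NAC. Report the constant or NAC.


Meet operation: if both paths give the same constant, result is that constant; if they differ, result is NAC (not-a-constant).
Path A: -30, Path B: -16 -> differ
Result: not-a-constant -> NAC

NAC


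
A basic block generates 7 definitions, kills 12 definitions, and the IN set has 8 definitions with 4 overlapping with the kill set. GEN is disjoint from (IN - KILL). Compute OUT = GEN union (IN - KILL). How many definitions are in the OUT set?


IN - KILL: 8 - 4 = 4 surviving definitions
OUT = GEN + surviving = 7 + 4 = 11

11


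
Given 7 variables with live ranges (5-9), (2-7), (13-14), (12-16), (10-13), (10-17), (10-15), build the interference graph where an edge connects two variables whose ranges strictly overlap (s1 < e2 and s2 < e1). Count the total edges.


Check all pairs for overlapping intervals.
Two intervals (s1,e1) and (s2,e2) overlap if s1 < e2 and s2 < e1.
v0 (5-9) vs v1..v6: overlaps v1 -> 1
v1 (2-7) vs v2..v6: overlaps none -> 0
v2 (13-14) vs v3..v6: overlaps v3, v5, v6 -> 3
v3 (12-16) vs v4..v6: overlaps v4, v5, v6 -> 3
v4 (10-13) vs v5..v6: overlaps v5, v6 -> 2
v5 (10-17) vs v6: overlaps v6 -> 1
Total overlapping pairs = 1 + 0 + 3 + 3 + 2 + 1 = 10

10


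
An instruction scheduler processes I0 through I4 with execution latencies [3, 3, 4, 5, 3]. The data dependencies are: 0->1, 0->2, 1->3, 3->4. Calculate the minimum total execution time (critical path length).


Compute longest path through dependency graph: dist(Ik) = max over predecessors of dist + latency(Ik).
dist(I0) = latency 3 = 3
dist(I1) = dist(I0) + 3 = 3 + 3 = 6
dist(I2) = dist(I0) + 4 = 3 + 4 = 7
dist(I3) = dist(I1) + 5 = 6 + 5 = 11
dist(I4) = dist(I3) + 3 = 11 + 3 = 14
Critical path = max dist = 14

14


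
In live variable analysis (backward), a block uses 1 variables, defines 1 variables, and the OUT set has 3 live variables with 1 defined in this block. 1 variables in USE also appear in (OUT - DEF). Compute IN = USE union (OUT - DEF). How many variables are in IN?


OUT - DEF: 3 - 1 = 2
|IN| = |USE| + |OUT - DEF| - |USE ∩ (OUT - DEF)| = 1 + 2 - 1 = 2

2


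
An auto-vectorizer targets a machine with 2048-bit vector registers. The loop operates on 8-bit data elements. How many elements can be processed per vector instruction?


Width = SIMD bits / data type bits
= 2048 / 8 = 256

256


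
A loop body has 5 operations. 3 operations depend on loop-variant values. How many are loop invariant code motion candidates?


Invariant candidates = total - loop-dependent
= 5 - 3 = 2

2


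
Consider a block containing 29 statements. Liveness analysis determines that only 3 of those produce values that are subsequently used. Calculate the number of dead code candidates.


Dead code = total statements - live definitions
= 29 - 3 = 26

26


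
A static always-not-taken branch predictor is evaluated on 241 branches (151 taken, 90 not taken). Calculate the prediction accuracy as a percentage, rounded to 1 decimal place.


Predictor: always-not-taken
Correct predictions = 90
Accuracy = 90 / 241 * 100 = 37.3%

37.3


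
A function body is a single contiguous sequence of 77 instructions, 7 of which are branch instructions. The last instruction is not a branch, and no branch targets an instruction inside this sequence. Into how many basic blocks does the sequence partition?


With no in-sequence branch targets, the leaders are the first instruction plus the instruction after each branch.
Number of basic blocks = branches + 1
= 7 + 1 = 8

8


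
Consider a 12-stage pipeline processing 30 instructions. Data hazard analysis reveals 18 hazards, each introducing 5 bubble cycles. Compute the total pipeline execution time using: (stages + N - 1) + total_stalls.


Base cycles = 12 + 30 - 1 = 41
Total stalls = 18 * 5 = 90
Total = 41 + 90 = 131

131


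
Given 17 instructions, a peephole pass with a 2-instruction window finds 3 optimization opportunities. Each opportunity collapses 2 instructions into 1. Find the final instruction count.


Each match removes 1 instructions.
Total removed = 3 * 1 = 3
Remaining = 17 - 3 = 14

14


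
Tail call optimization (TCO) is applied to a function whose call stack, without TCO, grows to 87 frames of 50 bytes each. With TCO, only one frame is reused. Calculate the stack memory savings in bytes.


Without TCO: 87 * 50 = 4350 bytes
With TCO: reuse 1 frame = 50 bytes
Savings = 4350 - 50 = 4300

4300


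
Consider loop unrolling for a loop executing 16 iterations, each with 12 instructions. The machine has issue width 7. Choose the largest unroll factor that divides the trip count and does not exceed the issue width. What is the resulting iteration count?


Largest divisor of 16 <= 7 is 4
New iterations = 16 / 4 = 4

4


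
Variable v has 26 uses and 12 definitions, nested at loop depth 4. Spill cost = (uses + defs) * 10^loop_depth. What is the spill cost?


uses + defs = 26 + 12 = 38
10^4 = 10000
Spill cost = 38 * 10000 = 380000

380000


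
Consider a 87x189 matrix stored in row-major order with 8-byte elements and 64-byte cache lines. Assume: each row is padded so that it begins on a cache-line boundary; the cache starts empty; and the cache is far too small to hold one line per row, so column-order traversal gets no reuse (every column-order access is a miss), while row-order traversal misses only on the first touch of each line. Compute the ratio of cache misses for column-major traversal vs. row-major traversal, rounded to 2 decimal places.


Each row occupies 189 * 8 = 1512 bytes and starts on a line boundary, so it spans ceil(1512 / 64) = 24 cache lines.
Row-major traversal misses (one per line touched): 87 * ceil(189 * 8 / 64) = 2088
Column-major traversal misses (no reuse, every access misses): 87 * 189 = 16443
Ratio = 16443 / 2088 = 7.88

7.88


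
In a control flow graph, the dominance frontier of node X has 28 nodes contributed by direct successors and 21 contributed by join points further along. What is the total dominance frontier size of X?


DF(X) = direct successor contributions + join point contributions
= 28 + 21 = 49

49


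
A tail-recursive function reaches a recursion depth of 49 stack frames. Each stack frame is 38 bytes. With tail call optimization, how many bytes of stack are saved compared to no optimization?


Without TCO: 49 * 38 = 1862 bytes
With TCO: reuse 1 frame = 38 bytes
Savings = 1862 - 38 = 1824

1824


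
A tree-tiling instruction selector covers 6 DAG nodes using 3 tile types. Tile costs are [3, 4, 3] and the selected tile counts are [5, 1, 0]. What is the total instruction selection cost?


Total cost = sum(count_i * cost_i)
= 5*3 + 1*4 + 0*3
= 19

19


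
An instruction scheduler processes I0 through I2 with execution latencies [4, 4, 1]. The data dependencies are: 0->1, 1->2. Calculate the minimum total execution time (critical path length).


Compute longest path through dependency graph: dist(Ik) = max over predecessors of dist + latency(Ik).
dist(I0) = latency 4 = 4
dist(I1) = dist(I0) + 4 = 4 + 4 = 8
dist(I2) = dist(I1) + 1 = 8 + 1 = 9
Critical path = max dist = 9

9


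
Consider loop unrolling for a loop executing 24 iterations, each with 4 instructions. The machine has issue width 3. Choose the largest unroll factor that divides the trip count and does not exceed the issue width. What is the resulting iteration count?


Largest divisor of 24 <= 3 is 3
New iterations = 24 / 3 = 8

8


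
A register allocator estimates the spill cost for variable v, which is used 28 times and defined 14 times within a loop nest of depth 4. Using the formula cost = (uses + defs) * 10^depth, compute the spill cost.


uses + defs = 28 + 14 = 42
10^4 = 10000
Spill cost = 42 * 10000 = 420000

420000


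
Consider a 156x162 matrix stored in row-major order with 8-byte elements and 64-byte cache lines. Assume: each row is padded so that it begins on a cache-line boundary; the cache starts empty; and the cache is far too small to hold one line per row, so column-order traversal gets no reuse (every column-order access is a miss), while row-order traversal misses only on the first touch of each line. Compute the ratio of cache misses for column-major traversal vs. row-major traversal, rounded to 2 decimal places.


Each row occupies 162 * 8 = 1296 bytes and starts on a line boundary, so it spans ceil(1296 / 64) = 21 cache lines.
Row-major traversal misses (one per line touched): 156 * ceil(162 * 8 / 64) = 3276
Column-major traversal misses (no reuse, every access misses): 156 * 162 = 25272
Ratio = 25272 / 3276 = 7.71

7.71


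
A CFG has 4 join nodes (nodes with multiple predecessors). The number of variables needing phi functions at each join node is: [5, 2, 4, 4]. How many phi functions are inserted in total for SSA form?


Total phi functions = sum of phi functions at each join node
= 5 + 2 + 4 + 4 = 15

15


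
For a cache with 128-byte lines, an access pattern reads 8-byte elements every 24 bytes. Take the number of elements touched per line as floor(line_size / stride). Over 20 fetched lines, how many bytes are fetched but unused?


Elements per line = floor(128 / 24) = 5
Bytes used per line = 5 * 8 = 40
Wasted per line = 128 - 40 = 88
Total wasted = 88 * 20 = 1760

1760


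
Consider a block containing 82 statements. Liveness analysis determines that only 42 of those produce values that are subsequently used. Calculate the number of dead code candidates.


Dead code = total statements - live definitions
= 82 - 42 = 40

40


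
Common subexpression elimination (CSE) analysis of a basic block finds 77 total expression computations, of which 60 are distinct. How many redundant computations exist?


CSE count = total expressions - unique expressions
= 77 - 60 = 17

17


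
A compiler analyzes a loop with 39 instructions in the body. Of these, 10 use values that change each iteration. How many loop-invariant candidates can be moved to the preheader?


Invariant candidates = total - loop-dependent
= 39 - 10 = 29

29


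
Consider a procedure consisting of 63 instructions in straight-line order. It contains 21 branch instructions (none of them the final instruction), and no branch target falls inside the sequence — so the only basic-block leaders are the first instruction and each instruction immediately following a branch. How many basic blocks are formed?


With no in-sequence branch targets, the leaders are the first instruction plus the instruction after each branch.
Number of basic blocks = branches + 1
= 21 + 1 = 22

22


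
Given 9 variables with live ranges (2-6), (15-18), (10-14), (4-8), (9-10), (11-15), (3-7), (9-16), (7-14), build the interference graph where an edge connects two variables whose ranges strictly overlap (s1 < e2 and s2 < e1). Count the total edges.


Check all pairs for overlapping intervals.
Two intervals (s1,e1) and (s2,e2) overlap if s1 < e2 and s2 < e1.
v0 (2-6) vs v1..v8: overlaps v3, v6 -> 2
v1 (15-18) vs v2..v8: overlaps v7 -> 1
v2 (10-14) vs v3..v8: overlaps v5, v7, v8 -> 3
v3 (4-8) vs v4..v8: overlaps v6, v8 -> 2
v4 (9-10) vs v5..v8: overlaps v7, v8 -> 2
v5 (11-15) vs v6..v8: overlaps v7, v8 -> 2
v6 (3-7) vs v7..v8: overlaps none -> 0
v7 (9-16) vs v8: overlaps v8 -> 1
Total overlapping pairs = 2 + 1 + 3 + 2 + 2 + 2 + 0 + 1 = 13

13


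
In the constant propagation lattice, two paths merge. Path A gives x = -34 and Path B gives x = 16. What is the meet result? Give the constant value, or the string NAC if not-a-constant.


Meet operation: if both paths give the same constant, result is that constant; if they differ, result is NAC (not-a-constant).
Path A: -34, Path B: 16 -> differ
Result: not-a-constant -> NAC

NAC


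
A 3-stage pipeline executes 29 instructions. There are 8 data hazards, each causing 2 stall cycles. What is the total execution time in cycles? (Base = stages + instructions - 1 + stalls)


Base cycles = 3 + 29 - 1 = 31
Total stalls = 8 * 2 = 16
Total = 31 + 16 = 47

47


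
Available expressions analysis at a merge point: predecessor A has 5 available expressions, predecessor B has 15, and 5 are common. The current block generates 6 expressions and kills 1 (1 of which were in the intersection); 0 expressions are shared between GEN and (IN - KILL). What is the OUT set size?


IN = intersection of predecessors = 5
IN - KILL = 5 - 1 = 4
|OUT| = |GEN| + |IN - KILL| - |GEN ∩ (IN - KILL)| = 6 + 4 - 0 = 10

10


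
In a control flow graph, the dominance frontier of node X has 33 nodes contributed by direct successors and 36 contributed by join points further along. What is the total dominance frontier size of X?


DF(X) = direct successor contributions + join point contributions
= 33 + 36 = 69

69


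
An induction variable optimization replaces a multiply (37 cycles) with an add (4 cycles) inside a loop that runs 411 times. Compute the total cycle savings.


Per-iteration saving = 37 - 4 = 33
Total saved = 411 * 33 = 13563

13563


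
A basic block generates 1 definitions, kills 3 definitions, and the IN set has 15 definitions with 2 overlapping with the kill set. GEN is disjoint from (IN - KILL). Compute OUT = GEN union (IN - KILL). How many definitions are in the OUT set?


IN - KILL: 15 - 2 = 13 surviving definitions
OUT = GEN + surviving = 1 + 13 = 14

14


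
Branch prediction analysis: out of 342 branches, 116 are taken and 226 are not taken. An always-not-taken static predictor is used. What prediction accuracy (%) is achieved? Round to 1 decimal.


Predictor: always-not-taken
Correct predictions = 226
Accuracy = 226 / 342 * 100 = 66.1%

66.1


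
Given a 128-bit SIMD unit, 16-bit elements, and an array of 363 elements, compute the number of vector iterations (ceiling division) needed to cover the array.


Width = 128 / 16 = 8 elements per vector op
Iterations = ceil(363 / 8) = 46

46


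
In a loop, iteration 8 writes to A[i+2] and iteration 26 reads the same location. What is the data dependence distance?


Distance = read iteration - write iteration
= 26 - 8 = 18

18


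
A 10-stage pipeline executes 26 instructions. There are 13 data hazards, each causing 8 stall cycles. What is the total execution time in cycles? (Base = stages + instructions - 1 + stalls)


Base cycles = 10 + 26 - 1 = 35
Total stalls = 13 * 8 = 104
Total = 35 + 104 = 139

139


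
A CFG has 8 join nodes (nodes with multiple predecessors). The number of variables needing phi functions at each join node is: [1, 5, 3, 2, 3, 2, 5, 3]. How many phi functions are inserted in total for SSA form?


Total phi functions = sum of phi functions at each join node
= 1 + 5 + 3 + 2 + 3 + 2 + 5 + 3 = 24

24


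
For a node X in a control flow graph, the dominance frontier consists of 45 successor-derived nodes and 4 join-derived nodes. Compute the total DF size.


DF(X) = direct successor contributions + join point contributions
= 45 + 4 = 49

49


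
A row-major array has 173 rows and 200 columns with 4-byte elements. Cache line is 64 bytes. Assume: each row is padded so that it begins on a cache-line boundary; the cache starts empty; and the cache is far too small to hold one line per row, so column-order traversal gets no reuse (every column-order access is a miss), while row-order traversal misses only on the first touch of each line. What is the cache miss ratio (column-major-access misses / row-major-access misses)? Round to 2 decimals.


Each row occupies 200 * 4 = 800 bytes and starts on a line boundary, so it spans ceil(800 / 64) = 13 cache lines.
Row-major traversal misses (one per line touched): 173 * ceil(200 * 4 / 64) = 2249
Column-major traversal misses (no reuse, every access misses): 173 * 200 = 34600
Ratio = 34600 / 2249 = 15.38

15.38


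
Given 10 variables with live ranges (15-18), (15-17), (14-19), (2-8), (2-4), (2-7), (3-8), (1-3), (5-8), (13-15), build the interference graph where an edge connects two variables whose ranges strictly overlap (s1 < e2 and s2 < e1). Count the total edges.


Check all pairs for overlapping intervals.
Two intervals (s1,e1) and (s2,e2) overlap if s1 < e2 and s2 < e1.
v0 (15-18) vs v1..v9: overlaps v1, v2 -> 2
v1 (15-17) vs v2..v9: overlaps v2 -> 1
v2 (14-19) vs v3..v9: overlaps v9 -> 1
v3 (2-8) vs v4..v9: overlaps v4, v5, v6, v7, v8 -> 5
v4 (2-4) vs v5..v9: overlaps v5, v6, v7 -> 3
v5 (2-7) vs v6..v9: overlaps v6, v7, v8 -> 3
v6 (3-8) vs v7..v9: overlaps v8 -> 1
v7 (1-3) vs v8..v9: overlaps none -> 0
v8 (5-8) vs v9: overlaps none -> 0
Total overlapping pairs = 2 + 1 + 1 + 5 + 3 + 3 + 1 + 0 + 0 = 16

16


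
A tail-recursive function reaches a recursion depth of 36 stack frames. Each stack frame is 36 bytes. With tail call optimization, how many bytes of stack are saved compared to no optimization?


Without TCO: 36 * 36 = 1296 bytes
With TCO: reuse 1 frame = 36 bytes
Savings = 1296 - 36 = 1260

1260


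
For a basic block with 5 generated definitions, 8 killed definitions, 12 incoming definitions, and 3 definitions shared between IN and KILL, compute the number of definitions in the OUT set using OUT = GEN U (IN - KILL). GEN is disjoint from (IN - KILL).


IN - KILL: 12 - 3 = 9 surviving definitions
OUT = GEN + surviving = 5 + 9 = 14

14


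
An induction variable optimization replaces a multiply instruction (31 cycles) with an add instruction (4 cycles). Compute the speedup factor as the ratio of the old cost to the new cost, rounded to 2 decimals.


Ratio = mult_cost / add_cost = 31 / 4 = 7.75

7.75


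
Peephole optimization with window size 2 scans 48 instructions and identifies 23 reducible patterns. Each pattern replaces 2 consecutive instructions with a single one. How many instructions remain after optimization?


Each match removes 1 instructions.
Total removed = 23 * 1 = 23
Remaining = 48 - 23 = 25

25


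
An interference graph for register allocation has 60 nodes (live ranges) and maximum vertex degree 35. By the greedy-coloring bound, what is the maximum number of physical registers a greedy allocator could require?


Greedy coloring never needs more than (max_degree + 1) colors: when coloring a vertex, at most max_degree neighbors are already colored.
Upper bound = 35 + 1 = 36

36


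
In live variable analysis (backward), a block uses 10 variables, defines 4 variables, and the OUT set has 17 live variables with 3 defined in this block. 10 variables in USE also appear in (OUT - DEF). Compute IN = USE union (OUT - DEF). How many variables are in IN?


OUT - DEF: 17 - 3 = 14
|IN| = |USE| + |OUT - DEF| - |USE ∩ (OUT - DEF)| = 10 + 14 - 10 = 14

14


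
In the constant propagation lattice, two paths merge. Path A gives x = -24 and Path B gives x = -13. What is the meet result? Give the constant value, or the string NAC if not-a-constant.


Meet operation: if both paths give the same constant, result is that constant; if they differ, result is NAC (not-a-constant).
Path A: -24, Path B: -13 -> differ
Result: not-a-constant -> NAC

NAC


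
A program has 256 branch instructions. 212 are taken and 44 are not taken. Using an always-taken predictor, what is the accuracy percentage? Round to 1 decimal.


Predictor: always-taken
Correct predictions = 212
Accuracy = 212 / 256 * 100 = 82.8%

82.8


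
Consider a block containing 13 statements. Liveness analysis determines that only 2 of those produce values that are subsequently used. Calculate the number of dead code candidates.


Dead code = total statements - live definitions
= 13 - 2 = 11

11


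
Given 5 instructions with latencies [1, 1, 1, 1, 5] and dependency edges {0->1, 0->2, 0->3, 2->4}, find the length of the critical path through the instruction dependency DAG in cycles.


Compute longest path through dependency graph: dist(Ik) = max over predecessors of dist + latency(Ik).
dist(I0) = latency 1 = 1
dist(I1) = dist(I0) + 1 = 1 + 1 = 2
dist(I2) = dist(I0) + 1 = 1 + 1 = 2
dist(I3) = dist(I0) + 1 = 1 + 1 = 2
dist(I4) = dist(I2) + 5 = 2 + 5 = 7
Critical path = max dist = 7

7


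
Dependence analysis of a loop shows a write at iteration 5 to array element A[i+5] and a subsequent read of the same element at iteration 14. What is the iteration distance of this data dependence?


Distance = read iteration - write iteration
= 14 - 5 = 9

9


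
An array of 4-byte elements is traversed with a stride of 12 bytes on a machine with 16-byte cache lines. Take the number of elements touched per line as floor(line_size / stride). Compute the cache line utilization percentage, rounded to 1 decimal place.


Elements per cache line = floor(16 / 12) = 1
Bytes used = 1 * 4 = 4
Utilization = 4 / 16 * 100 = 25.0%

25.0


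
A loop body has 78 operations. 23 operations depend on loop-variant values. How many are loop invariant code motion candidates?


Invariant candidates = total - loop-dependent
= 78 - 23 = 55

55


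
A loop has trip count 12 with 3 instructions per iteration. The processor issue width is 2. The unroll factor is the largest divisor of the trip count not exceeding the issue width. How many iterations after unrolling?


Largest divisor of 12 <= 2 is 2
New iterations = 12 / 2 = 6

6


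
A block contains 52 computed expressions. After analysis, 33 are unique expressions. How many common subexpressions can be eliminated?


CSE count = total expressions - unique expressions
= 52 - 33 = 19

19


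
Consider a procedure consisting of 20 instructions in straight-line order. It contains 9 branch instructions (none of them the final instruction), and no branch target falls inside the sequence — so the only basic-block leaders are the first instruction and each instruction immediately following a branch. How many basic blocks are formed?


With no in-sequence branch targets, the leaders are the first instruction plus the instruction after each branch.
Number of basic blocks = branches + 1
= 9 + 1 = 10

10


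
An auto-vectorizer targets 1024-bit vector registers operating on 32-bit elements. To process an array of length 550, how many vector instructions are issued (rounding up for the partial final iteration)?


Width = 1024 / 32 = 32 elements per vector op
Iterations = ceil(550 / 32) = 18

18


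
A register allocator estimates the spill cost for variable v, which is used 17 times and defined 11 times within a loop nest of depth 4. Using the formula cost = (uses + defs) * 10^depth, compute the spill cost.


uses + defs = 17 + 11 = 28
10^4 = 10000
Spill cost = 28 * 10000 = 280000

280000


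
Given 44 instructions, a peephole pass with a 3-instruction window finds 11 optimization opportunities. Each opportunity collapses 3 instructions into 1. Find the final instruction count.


Each match removes 2 instructions.
Total removed = 11 * 2 = 22
Remaining = 44 - 22 = 22

22


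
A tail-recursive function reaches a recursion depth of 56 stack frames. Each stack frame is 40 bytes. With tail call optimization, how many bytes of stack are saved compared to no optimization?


Without TCO: 56 * 40 = 2240 bytes
With TCO: reuse 1 frame = 40 bytes
Savings = 2240 - 40 = 2200

2200


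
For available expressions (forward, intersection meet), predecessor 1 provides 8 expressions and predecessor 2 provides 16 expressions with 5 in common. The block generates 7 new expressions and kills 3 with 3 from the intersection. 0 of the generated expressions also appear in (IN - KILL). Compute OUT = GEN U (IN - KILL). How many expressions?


IN = intersection of predecessors = 5
IN - KILL = 5 - 3 = 2
|OUT| = |GEN| + |IN - KILL| - |GEN ∩ (IN - KILL)| = 7 + 2 - 0 = 9

9


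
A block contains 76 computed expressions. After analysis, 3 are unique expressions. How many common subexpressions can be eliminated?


CSE count = total expressions - unique expressions
= 76 - 3 = 73

73


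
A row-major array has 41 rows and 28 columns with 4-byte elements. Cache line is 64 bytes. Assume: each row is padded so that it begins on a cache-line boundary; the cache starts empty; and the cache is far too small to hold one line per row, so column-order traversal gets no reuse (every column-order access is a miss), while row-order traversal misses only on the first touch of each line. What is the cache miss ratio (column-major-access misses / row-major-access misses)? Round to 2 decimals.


Each row occupies 28 * 4 = 112 bytes and starts on a line boundary, so it spans ceil(112 / 64) = 2 cache lines.
Row-major traversal misses (one per line touched): 41 * ceil(28 * 4 / 64) = 82
Column-major traversal misses (no reuse, every access misses): 41 * 28 = 1148
Ratio = 1148 / 82 = 14.0

14.0


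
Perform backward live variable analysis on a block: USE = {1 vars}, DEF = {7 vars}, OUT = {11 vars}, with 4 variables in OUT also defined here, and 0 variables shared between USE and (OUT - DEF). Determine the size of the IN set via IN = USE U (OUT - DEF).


OUT - DEF: 11 - 4 = 7
|IN| = |USE| + |OUT - DEF| - |USE ∩ (OUT - DEF)| = 1 + 7 - 0 = 8

8


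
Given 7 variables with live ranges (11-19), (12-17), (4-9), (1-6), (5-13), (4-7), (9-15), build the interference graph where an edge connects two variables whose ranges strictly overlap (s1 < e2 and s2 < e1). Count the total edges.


Check all pairs for overlapping intervals.
Two intervals (s1,e1) and (s2,e2) overlap if s1 < e2 and s2 < e1.
v0 (11-19) vs v1..v6: overlaps v1, v4, v6 -> 3
v1 (12-17) vs v2..v6: overlaps v4, v6 -> 2
v2 (4-9) vs v3..v6: overlaps v3, v4, v5 -> 3
v3 (1-6) vs v4..v6: overlaps v4, v5 -> 2
v4 (5-13) vs v5..v6: overlaps v5, v6 -> 2
v5 (4-7) vs v6: overlaps none -> 0
Total overlapping pairs = 3 + 2 + 3 + 2 + 2 + 0 = 12

12


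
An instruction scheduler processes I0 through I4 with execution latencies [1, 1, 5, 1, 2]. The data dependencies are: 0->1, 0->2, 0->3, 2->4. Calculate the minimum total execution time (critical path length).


Compute longest path through dependency graph: dist(Ik) = max over predecessors of dist + latency(Ik).
dist(I0) = latency 1 = 1
dist(I1) = dist(I0) + 1 = 1 + 1 = 2
dist(I2) = dist(I0) + 5 = 1 + 5 = 6
dist(I3) = dist(I0) + 1 = 1 + 1 = 2
dist(I4) = dist(I2) + 2 = 6 + 2 = 8
Critical path = max dist = 8

8


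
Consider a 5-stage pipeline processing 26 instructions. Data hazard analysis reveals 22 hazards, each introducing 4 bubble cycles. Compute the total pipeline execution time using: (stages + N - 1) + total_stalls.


Base cycles = 5 + 26 - 1 = 30
Total stalls = 22 * 4 = 88
Total = 30 + 88 = 118

118


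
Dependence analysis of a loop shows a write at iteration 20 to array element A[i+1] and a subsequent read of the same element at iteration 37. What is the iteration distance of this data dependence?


Distance = read iteration - write iteration
= 37 - 20 = 17

17


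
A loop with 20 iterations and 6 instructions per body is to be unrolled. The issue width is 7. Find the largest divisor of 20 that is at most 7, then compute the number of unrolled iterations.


Largest divisor of 20 <= 7 is 5
New iterations = 20 / 5 = 4

4


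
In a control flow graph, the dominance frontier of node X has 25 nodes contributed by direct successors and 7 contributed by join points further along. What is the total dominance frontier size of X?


DF(X) = direct successor contributions + join point contributions
= 25 + 7 = 32

32


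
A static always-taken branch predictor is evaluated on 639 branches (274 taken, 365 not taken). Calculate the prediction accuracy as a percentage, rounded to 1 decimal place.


Predictor: always-taken
Correct predictions = 274
Accuracy = 274 / 639 * 100 = 42.9%

42.9


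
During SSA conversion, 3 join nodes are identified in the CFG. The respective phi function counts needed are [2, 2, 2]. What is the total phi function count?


Total phi functions = sum of phi functions at each join node
= 2 + 2 + 2 = 6

6


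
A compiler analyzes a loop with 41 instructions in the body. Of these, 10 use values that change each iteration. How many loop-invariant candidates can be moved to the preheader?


Invariant candidates = total - loop-dependent
= 41 - 10 = 31

31


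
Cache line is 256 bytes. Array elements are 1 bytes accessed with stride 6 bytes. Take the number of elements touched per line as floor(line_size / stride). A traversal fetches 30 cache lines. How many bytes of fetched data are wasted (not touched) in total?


Elements per line = floor(256 / 6) = 42
Bytes used per line = 42 * 1 = 42
Wasted per line = 256 - 42 = 214
Total wasted = 214 * 30 = 6420

6420


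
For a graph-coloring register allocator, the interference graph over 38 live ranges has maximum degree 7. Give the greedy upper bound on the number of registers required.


Greedy coloring never needs more than (max_degree + 1) colors: when coloring a vertex, at most max_degree neighbors are already colored.
Upper bound = 7 + 1 = 8

8


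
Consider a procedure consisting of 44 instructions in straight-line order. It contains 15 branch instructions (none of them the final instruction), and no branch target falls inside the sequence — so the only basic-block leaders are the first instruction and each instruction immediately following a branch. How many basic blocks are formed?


With no in-sequence branch targets, the leaders are the first instruction plus the instruction after each branch.
Number of basic blocks = branches + 1
= 15 + 1 = 16

16


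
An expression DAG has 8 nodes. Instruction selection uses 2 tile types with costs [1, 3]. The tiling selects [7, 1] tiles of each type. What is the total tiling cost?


Total cost = sum(count_i * cost_i)
= 7*1 + 1*3
= 10

10


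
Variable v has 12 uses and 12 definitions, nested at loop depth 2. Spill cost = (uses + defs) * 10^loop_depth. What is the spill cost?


uses + defs = 12 + 12 = 24
10^2 = 100
Spill cost = 24 * 100 = 2400

2400


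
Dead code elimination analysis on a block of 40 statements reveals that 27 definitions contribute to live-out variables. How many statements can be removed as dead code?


Dead code = total statements - live definitions
= 40 - 27 = 13

13


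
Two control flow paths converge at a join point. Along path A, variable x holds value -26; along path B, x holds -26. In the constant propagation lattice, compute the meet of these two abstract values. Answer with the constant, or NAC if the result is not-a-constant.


Meet operation: if both paths give the same constant, result is that constant; if they differ, result is NAC (not-a-constant).
Path A: -26, Path B: -26 -> equal
Result: constant -> -26

-26


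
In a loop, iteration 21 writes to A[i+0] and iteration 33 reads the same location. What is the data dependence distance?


Distance = read iteration - write iteration
= 33 - 21 = 12

12


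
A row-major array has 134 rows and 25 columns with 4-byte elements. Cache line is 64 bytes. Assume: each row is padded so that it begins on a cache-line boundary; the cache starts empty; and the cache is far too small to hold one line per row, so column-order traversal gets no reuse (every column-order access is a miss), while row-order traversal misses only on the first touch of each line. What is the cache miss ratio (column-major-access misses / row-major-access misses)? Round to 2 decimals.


Each row occupies 25 * 4 = 100 bytes and starts on a line boundary, so it spans ceil(100 / 64) = 2 cache lines.
Row-major traversal misses (one per line touched): 134 * ceil(25 * 4 / 64) = 268
Column-major traversal misses (no reuse, every access misses): 134 * 25 = 3350
Ratio = 3350 / 268 = 12.5

12.5


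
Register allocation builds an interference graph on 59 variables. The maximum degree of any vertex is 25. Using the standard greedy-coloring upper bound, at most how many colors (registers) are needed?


Greedy coloring never needs more than (max_degree + 1) colors: when coloring a vertex, at most max_degree neighbors are already colored.
Upper bound = 25 + 1 = 26

26


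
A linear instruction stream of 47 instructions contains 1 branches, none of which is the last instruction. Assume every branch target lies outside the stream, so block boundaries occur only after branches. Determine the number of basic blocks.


With no in-sequence branch targets, the leaders are the first instruction plus the instruction after each branch.
Number of basic blocks = branches + 1
= 1 + 1 = 2

2


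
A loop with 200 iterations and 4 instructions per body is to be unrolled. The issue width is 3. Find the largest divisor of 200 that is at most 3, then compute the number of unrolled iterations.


Largest divisor of 200 <= 3 is 2
New iterations = 200 / 2 = 100

100


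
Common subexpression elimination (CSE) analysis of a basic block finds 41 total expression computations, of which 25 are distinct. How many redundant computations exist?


CSE count = total expressions - unique expressions
= 41 - 25 = 16

16


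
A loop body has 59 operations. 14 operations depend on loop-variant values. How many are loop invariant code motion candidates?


Invariant candidates = total - loop-dependent
= 59 - 14 = 45

45


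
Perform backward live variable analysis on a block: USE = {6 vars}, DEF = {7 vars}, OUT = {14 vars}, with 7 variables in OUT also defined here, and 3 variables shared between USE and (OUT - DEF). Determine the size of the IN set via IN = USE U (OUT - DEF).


OUT - DEF: 14 - 7 = 7
|IN| = |USE| + |OUT - DEF| - |USE ∩ (OUT - DEF)| = 6 + 7 - 3 = 10

10


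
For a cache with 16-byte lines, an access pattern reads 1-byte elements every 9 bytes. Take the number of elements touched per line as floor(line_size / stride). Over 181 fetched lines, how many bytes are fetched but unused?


Elements per line = floor(16 / 9) = 1
Bytes used per line = 1 * 1 = 1
Wasted per line = 16 - 1 = 15
Total wasted = 15 * 181 = 2715

2715


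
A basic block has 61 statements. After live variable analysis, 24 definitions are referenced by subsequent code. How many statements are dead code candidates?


Dead code = total statements - live definitions
= 61 - 24 = 37

37


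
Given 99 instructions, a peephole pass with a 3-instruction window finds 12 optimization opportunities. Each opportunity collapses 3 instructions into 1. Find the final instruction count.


Each match removes 2 instructions.
Total removed = 12 * 2 = 24
Remaining = 99 - 24 = 75

75


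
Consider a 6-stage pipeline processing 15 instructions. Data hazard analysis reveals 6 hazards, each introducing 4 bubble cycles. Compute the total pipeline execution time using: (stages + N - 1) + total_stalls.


Base cycles = 6 + 15 - 1 = 20
Total stalls = 6 * 4 = 24
Total = 20 + 24 = 44

44


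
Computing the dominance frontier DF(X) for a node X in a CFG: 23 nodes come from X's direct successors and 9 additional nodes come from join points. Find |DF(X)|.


DF(X) = direct successor contributions + join point contributions
= 23 + 9 = 32

32


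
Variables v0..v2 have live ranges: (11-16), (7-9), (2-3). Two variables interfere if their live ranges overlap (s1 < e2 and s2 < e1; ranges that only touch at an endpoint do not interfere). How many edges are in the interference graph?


Check all pairs for overlapping intervals.
Two intervals (s1,e1) and (s2,e2) overlap if s1 < e2 and s2 < e1.
v0 (11-16) vs v1..v2: overlaps none -> 0
v1 (7-9) vs v2: overlaps none -> 0
Total overlapping pairs = 0 + 0 = 0

0


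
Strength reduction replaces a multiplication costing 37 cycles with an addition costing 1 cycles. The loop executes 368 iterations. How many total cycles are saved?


Per-iteration saving = 37 - 1 = 36
Total saved = 368 * 36 = 13248

13248


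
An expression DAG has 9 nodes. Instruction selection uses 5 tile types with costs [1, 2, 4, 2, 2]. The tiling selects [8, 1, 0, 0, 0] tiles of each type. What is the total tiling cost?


Total cost = sum(count_i * cost_i)
= 8*1 + 1*2 + 0*4 + 0*2 + 0*2
= 10

10


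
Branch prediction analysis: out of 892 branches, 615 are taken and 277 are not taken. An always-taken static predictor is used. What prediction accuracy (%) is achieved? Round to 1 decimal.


Predictor: always-taken
Correct predictions = 615
Accuracy = 615 / 892 * 100 = 68.9%

68.9


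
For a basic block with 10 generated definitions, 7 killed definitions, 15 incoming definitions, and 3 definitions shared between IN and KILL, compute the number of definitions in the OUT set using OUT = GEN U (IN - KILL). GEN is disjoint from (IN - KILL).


IN - KILL: 15 - 3 = 12 surviving definitions
OUT = GEN + surviving = 10 + 12 = 22

22


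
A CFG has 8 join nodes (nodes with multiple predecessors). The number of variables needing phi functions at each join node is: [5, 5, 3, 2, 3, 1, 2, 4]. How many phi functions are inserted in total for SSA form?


Total phi functions = sum of phi functions at each join node
= 5 + 5 + 3 + 2 + 3 + 1 + 2 + 4 = 25

25


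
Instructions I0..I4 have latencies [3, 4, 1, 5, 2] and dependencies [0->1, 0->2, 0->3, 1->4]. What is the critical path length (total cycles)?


Compute longest path through dependency graph: dist(Ik) = max over predecessors of dist + latency(Ik).
dist(I0) = latency 3 = 3
dist(I1) = dist(I0) + 4 = 3 + 4 = 7
dist(I2) = dist(I0) + 1 = 3 + 1 = 4
dist(I3) = dist(I0) + 5 = 3 + 5 = 8
dist(I4) = dist(I1) + 2 = 7 + 2 = 9
Critical path = max dist = 9

9


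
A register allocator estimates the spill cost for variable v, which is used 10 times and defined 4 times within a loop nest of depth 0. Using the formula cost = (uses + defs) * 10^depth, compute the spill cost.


uses + defs = 10 + 4 = 14
10^0 = 1
Spill cost = 14 * 1 = 14

14
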